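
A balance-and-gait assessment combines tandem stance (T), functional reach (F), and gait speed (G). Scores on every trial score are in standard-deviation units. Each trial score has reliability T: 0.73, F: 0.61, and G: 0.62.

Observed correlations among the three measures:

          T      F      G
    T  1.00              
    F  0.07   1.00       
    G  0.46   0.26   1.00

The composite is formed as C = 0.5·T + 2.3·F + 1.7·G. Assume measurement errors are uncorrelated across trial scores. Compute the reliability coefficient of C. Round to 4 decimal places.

Var(C) = 0.5² + 2.3² + 1.7² + 2·[1.15·0.07 + 0.85·0.46 + 3.91·0.26] = 8.43 + 2.9762 = 11.4062.
With uncorrelated errors the cross-covariances are all true-score covariance, so they carry over unchanged; only the diagonal terms shrink to ρᵢσᵢ².
True-score variance = [0.5²·0.73 + 2.3²·0.61 + 1.7²·0.62] + 2.9762 = 5.2012 + 2.9762 = 8.1774.
Reliability = 8.1774 / 11.4062 = 0.7169.

0.7169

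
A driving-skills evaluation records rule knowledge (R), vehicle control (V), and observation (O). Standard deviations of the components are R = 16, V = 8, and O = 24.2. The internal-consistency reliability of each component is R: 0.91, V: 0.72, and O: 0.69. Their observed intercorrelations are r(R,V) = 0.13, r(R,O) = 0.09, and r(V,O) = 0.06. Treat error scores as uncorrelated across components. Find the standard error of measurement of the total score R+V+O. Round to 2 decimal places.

14.92

Var(total) = 905.64 + 126.208 = 1031.85.
True-score variance = 683.132 + 126.208 = 809.34, so reliability = 0.7844.
Error variance = 1031.85 − 809.34 = 222.508; SEM = √222.508 = 14.92.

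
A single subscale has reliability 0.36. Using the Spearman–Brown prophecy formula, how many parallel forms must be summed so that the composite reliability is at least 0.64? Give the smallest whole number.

4

k ≥ ρ*(1−ρ₁)/(ρ₁(1−ρ*)) = 0.64·0.64 / (0.36·0.36) = 3.160.
Smallest integer k = 4.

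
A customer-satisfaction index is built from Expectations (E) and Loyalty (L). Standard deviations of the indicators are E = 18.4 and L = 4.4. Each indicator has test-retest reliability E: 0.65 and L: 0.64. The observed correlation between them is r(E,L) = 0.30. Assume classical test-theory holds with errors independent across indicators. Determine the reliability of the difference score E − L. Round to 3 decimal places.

Var(E−L) = 18.4² + 4.4² − 2·18.4·4.4·0.30 = 357.92 − 48.576 = 309.344.
Because errors are independent across components, Cov(Tᵢ,Tⱼ) = Cov(Xᵢ,Xⱼ); the off-diagonal part of the true-score variance is the same as above.
True-score variance = [18.4²·0.65 + 4.4²·0.64] − 48.576 = 232.454 − 48.576 = 183.878.
Reliability = 183.878 / 309.344 = 0.594.

0.594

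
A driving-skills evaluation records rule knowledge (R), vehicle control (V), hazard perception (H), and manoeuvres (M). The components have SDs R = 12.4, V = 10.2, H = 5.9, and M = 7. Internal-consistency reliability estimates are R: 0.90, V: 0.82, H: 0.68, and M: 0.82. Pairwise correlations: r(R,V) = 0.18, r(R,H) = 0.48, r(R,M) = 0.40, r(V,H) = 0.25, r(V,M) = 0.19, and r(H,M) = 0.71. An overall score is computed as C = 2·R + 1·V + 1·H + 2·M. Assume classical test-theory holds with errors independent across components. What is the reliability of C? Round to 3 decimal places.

Var(C) = 2²·12.4² + 10.2² + 5.9² + 2²·7² + 2·[2·12.4·10.2·0.18 + 2·12.4·5.9·0.48 + 4·12.4·7·0.40 + 10.2·5.9·0.25 + 2·10.2·7·0.19 + 2·5.9·7·0.71] = 949.89 + 710.939 = 1660.83.
With uncorrelated errors the cross-covariances are all true-score covariance, so they carry over unchanged; only the diagonal terms shrink to ρᵢσᵢ².
True-score variance = [2²·12.4²·0.90 + 10.2²·0.82 + 5.9²·0.68 + 2²·7²·0.82] + 710.939 = 823.24 + 710.939 = 1534.18.
Reliability = 1534.18 / 1660.83 = 0.924.

0.924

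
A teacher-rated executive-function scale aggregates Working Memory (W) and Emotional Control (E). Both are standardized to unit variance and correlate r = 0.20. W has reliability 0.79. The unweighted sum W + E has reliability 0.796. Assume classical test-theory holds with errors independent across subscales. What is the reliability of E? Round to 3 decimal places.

0.720

Var(W+E) = 2 + 2·0.20 = 2.400.
True-score variance = ρ_W + ρ_E + 2·0.20, so 0.796 = (0.79 + ρ_E + 0.40) / 2.400.
ρ_E = 0.796·2.400 − 0.79 − 0.40 = 0.720.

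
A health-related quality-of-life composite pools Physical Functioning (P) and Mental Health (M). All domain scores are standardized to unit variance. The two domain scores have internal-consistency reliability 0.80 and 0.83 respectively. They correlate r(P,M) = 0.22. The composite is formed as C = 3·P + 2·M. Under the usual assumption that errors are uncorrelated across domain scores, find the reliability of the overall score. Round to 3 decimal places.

Var(C) = 3² + 2² + 2·[6·0.22] = 13 + 2.64 = 15.64.
With uncorrelated errors the cross-covariances are all true-score covariance, so they carry over unchanged; only the diagonal terms shrink to ρᵢσᵢ².
True-score variance = [3²·0.80 + 2²·0.83] + 2.64 = 10.52 + 2.64 = 13.16.
Reliability = 13.16 / 15.64 = 0.841.

0.841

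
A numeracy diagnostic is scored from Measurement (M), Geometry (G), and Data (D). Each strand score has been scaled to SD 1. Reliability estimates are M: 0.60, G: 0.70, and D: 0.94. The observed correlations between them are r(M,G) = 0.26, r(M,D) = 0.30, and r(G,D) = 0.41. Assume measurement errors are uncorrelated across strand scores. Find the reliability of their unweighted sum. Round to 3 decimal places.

0.846

Var(M+G+D) = 3 + 2·[0.26 + 0.30 + 0.41] = 3 + 1.94 = 4.94.
With uncorrelated errors the cross-covariances are all true-score covariance, so they carry over unchanged; only the diagonal terms shrink to ρᵢσᵢ².
True-score variance = [0.60 + 0.70 + 0.94] + 1.94 = 2.24 + 1.94 = 4.18.
Reliability = 4.18 / 4.94 = 0.846.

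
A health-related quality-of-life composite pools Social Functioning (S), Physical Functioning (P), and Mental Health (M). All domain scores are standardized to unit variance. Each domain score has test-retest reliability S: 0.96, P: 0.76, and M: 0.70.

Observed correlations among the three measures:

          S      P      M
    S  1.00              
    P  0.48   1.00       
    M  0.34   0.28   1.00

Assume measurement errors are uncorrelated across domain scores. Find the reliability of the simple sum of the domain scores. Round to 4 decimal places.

0.8885

Var(S+P+M) = 3 + 2·[0.48 + 0.34 + 0.28] = 3 + 2.2 = 5.2.
With uncorrelated errors the cross-covariances are all true-score covariance, so they carry over unchanged; only the diagonal terms shrink to ρᵢσᵢ².
True-score variance = [0.96 + 0.76 + 0.70] + 2.2 = 2.42 + 2.2 = 4.62.
Reliability = 4.62 / 5.2 = 0.8885.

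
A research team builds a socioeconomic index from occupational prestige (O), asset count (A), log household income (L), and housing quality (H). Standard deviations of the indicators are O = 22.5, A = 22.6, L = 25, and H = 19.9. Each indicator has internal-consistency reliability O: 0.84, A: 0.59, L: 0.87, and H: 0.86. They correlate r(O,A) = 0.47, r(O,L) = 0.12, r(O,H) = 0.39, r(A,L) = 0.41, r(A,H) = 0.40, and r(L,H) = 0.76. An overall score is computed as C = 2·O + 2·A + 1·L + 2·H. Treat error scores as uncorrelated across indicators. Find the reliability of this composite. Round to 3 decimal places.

0.893

Var(C) = 2²·22.5² + 2²·22.6² + 25² + 2²·19.9² + 2·[4·22.5·22.6·0.47 + 2·22.5·25·0.12 + 4·22.5·19.9·0.39 + 2·22.6·25·0.41 + 4·22.6·19.9·0.40 + 2·25·19.9·0.76] = 6277.08 + 7457.11 = 13734.2.
Under uncorrelated errors the observed covariances equal the true-score covariances, so only the own-variance terms attenuate.
True-score variance = [2²·22.5²·0.84 + 2²·22.6²·0.59 + 25²·0.87 + 2²·19.9²·0.86] + 7457.11 = 4812.42 + 7457.11 = 12269.5.
Reliability = 12269.5 / 13734.2 = 0.893.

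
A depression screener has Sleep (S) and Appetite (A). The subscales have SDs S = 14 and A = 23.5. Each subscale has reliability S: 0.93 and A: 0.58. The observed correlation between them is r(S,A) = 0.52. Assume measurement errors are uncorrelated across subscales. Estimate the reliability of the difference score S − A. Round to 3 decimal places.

Var(S−A) = 14² + 23.5² − 2·14·23.5·0.52 = 748.25 − 342.16 = 406.09.
Because errors are independent across components, Cov(Tᵢ,Tⱼ) = Cov(Xᵢ,Xⱼ); the off-diagonal part of the true-score variance is the same as above.
True-score variance = [14²·0.93 + 23.5²·0.58] − 342.16 = 502.585 − 342.16 = 160.425.
Reliability = 160.425 / 406.09 = 0.395.

0.395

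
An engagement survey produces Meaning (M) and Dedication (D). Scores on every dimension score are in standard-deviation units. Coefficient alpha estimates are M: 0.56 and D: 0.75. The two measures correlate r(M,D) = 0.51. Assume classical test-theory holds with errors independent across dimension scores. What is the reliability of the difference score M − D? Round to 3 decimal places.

0.296

Var(M−D) = 1 + 1 − 2·0.51 = 2 − 1.02 = 0.98.
Under uncorrelated errors the observed covariances equal the true-score covariances, so only the own-variance terms attenuate.
True-score variance = [0.56 + 0.75] − 1.02 = 1.31 − 1.02 = 0.29.
Reliability = 0.29 / 0.98 = 0.296.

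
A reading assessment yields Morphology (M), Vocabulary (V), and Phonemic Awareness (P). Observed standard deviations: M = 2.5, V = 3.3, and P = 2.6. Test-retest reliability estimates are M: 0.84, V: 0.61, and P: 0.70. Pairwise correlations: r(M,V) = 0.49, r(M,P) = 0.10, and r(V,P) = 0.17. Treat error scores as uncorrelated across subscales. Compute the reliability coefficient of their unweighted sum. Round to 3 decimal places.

0.799

Var(M+V+P) = 2.5² + 3.3² + 2.6² + 2·[2.5·3.3·0.49 + 2.5·2.6·0.10 + 3.3·2.6·0.17] = 23.9 + 12.3022 = 36.2022.
Under uncorrelated errors the observed covariances equal the true-score covariances, so only the own-variance terms attenuate.
True-score variance = [2.5²·0.84 + 3.3²·0.61 + 2.6²·0.70] + 12.3022 = 16.6249 + 12.3022 = 28.9271.
Reliability = 28.9271 / 36.2022 = 0.799.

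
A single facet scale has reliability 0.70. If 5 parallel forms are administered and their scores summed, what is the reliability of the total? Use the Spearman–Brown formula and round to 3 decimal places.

ρ_k = kρ / (1 + (k−1)ρ) = 5·0.70 / (1 + 4·0.70) = 3.500 / 3.800 = 0.921.

0.921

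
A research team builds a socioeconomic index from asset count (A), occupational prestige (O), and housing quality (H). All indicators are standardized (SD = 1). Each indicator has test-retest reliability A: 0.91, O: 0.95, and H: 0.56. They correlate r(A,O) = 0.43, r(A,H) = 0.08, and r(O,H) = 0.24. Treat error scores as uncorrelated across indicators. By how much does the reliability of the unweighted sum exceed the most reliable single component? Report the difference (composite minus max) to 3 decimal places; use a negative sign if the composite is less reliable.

Var(sum) = 3 + 1.5 = 4.5; true-score variance = 2.42 + 1.5 = 3.92; composite reliability = 0.8711.
Max component reliability = 0.9500.
Difference = 0.8711 − 0.9500 = -0.079.

-0.079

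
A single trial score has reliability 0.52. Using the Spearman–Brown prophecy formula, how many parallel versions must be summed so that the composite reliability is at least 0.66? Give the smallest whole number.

2

k ≥ ρ*(1−ρ₁)/(ρ₁(1−ρ*)) = 0.66·0.48 / (0.52·0.34) = 1.792.
Smallest integer k = 2.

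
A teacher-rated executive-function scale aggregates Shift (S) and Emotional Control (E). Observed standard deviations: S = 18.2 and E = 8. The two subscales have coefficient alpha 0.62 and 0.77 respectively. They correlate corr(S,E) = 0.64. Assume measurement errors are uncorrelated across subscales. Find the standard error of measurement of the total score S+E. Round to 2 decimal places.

11.86

Var(total) = 395.24 + 186.368 = 581.608.
True-score variance = 254.649 + 186.368 = 441.017, so reliability = 0.7583.
Error variance = 581.608 − 441.017 = 140.591; SEM = √140.591 = 11.86.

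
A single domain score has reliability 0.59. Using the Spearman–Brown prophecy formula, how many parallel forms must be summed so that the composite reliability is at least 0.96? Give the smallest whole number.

k ≥ ρ*(1−ρ₁)/(ρ₁(1−ρ*)) = 0.96·0.41 / (0.59·0.04) = 16.678.
Smallest integer k = 17.

17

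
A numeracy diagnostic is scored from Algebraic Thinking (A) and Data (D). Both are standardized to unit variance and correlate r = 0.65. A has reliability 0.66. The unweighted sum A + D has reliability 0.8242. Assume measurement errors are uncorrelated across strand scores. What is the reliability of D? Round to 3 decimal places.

0.760

Var(A+D) = 2 + 2·0.65 = 3.300.
True-score variance = ρ_A + ρ_D + 2·0.65, so 0.8242 = (0.66 + ρ_D + 1.30) / 3.300.
ρ_D = 0.8242·3.300 − 0.66 − 1.30 = 0.760.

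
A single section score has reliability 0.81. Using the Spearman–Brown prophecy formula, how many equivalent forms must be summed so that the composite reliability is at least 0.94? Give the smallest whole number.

4

k ≥ ρ*(1−ρ₁)/(ρ₁(1−ρ*)) = 0.94·0.19 / (0.81·0.06) = 3.675.
Smallest integer k = 4.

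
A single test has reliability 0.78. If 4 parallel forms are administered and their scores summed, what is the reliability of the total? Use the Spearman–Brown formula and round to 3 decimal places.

0.934

ρ_k = kρ / (1 + (k−1)ρ) = 4·0.78 / (1 + 3·0.78) = 3.120 / 3.340 = 0.934.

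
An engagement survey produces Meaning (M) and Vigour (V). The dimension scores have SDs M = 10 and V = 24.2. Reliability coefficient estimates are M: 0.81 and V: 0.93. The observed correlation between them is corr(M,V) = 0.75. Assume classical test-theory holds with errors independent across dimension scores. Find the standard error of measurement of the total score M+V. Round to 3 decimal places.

7.746

Var(total) = 685.64 + 363 = 1048.64.
True-score variance = 625.645 + 363 = 988.645, so reliability = 0.9428.
Error variance = 1048.64 − 988.645 = 59.9948; SEM = √59.9948 = 7.746.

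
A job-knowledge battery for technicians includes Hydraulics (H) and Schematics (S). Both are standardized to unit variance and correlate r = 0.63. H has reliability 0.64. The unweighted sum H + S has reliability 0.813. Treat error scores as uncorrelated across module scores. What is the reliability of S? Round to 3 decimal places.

0.750

Var(H+S) = 2 + 2·0.63 = 3.260.
True-score variance = ρ_H + ρ_S + 2·0.63, so 0.813 = (0.64 + ρ_S + 1.26) / 3.260.
ρ_S = 0.813·3.260 − 0.64 − 1.26 = 0.750.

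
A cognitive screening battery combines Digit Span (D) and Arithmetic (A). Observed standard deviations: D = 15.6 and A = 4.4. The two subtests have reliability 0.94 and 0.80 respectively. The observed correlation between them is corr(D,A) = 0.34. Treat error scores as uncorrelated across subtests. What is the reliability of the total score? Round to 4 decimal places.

Var(D+A) = 15.6² + 4.4² + 2·[15.6·4.4·0.34] = 262.72 + 46.6752 = 309.395.
With uncorrelated errors the cross-covariances are all true-score covariance, so they carry over unchanged; only the diagonal terms shrink to ρᵢσᵢ².
True-score variance = [15.6²·0.94 + 4.4²·0.80] + 46.6752 = 244.246 + 46.6752 = 290.922.
Reliability = 290.922 / 309.395 = 0.9403.

0.9403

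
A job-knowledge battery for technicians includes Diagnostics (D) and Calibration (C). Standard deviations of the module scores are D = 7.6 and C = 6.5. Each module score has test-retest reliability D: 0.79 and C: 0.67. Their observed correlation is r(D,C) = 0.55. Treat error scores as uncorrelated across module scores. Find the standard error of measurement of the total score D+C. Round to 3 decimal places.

Var(total) = 100.01 + 54.34 = 154.35.
True-score variance = 73.9379 + 54.34 = 128.278, so reliability = 0.8311.
Error variance = 154.35 − 128.278 = 26.0721; SEM = √26.0721 = 5.106.

5.106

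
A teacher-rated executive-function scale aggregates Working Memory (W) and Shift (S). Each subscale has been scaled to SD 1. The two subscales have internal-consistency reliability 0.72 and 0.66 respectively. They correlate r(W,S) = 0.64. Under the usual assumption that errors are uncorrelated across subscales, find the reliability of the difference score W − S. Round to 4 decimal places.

Var(W−S) = 1 + 1 − 2·0.64 = 2 − 1.28 = 0.72.
Under uncorrelated errors the observed covariances equal the true-score covariances, so only the own-variance terms attenuate.
True-score variance = [0.72 + 0.66] − 1.28 = 1.38 − 1.28 = 0.1.
Reliability = 0.1 / 0.72 = 0.1389.

0.1389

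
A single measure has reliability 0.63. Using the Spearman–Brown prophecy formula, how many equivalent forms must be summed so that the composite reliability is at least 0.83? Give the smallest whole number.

k ≥ ρ*(1−ρ₁)/(ρ₁(1−ρ*)) = 0.83·0.37 / (0.63·0.17) = 2.867.
Smallest integer k = 3.

3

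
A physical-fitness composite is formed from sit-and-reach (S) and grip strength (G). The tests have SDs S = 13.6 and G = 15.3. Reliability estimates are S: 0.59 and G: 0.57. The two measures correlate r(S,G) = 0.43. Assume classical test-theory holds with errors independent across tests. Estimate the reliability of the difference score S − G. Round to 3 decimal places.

Var(S−G) = 13.6² + 15.3² − 2·13.6·15.3·0.43 = 419.05 − 178.949 = 240.101.
With uncorrelated errors the cross-covariances are all true-score covariance, so they carry over unchanged; only the diagonal terms shrink to ρᵢσᵢ².
True-score variance = [13.6²·0.59 + 15.3²·0.57] − 178.949 = 242.558 − 178.949 = 63.6089.
Reliability = 63.6089 / 240.101 = 0.265.

0.265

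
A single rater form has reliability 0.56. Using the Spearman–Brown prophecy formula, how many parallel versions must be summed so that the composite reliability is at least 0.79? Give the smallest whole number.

k ≥ ρ*(1−ρ₁)/(ρ₁(1−ρ*)) = 0.79·0.44 / (0.56·0.21) = 2.956.
Smallest integer k = 3.

3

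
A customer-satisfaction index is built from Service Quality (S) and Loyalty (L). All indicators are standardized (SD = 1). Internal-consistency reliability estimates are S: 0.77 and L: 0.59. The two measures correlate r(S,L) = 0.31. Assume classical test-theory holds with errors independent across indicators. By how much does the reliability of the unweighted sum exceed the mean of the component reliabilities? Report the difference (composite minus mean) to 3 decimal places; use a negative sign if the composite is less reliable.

Var(sum) = 2 + 0.62 = 2.62; true-score variance = 1.36 + 0.62 = 1.98; composite reliability = 0.7557.
Mean component reliability = 0.6800.
Difference = 0.7557 − 0.6800 = 0.076.

0.076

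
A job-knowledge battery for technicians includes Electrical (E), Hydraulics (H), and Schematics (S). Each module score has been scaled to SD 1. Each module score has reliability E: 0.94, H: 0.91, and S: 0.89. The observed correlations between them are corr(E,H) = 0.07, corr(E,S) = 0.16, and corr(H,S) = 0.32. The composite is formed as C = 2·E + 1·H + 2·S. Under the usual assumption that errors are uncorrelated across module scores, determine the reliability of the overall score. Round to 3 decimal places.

0.935

Var(C) = 2² + 1 + 2² + 2·[2·0.07 + 4·0.16 + 2·0.32] = 9 + 2.84 = 11.84.
With uncorrelated errors the cross-covariances are all true-score covariance, so they carry over unchanged; only the diagonal terms shrink to ρᵢσᵢ².
True-score variance = [2²·0.94 + 0.91 + 2²·0.89] + 2.84 = 8.23 + 2.84 = 11.07.
Reliability = 11.07 / 11.84 = 0.935.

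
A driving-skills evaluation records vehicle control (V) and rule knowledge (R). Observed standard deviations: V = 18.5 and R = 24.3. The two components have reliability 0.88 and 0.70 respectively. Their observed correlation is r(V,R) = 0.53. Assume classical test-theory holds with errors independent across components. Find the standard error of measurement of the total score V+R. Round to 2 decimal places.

Var(total) = 932.74 + 476.523 = 1409.26.
True-score variance = 714.523 + 476.523 = 1191.05, so reliability = 0.8452.
Error variance = 1409.26 − 1191.05 = 218.217; SEM = √218.217 = 14.77.

14.77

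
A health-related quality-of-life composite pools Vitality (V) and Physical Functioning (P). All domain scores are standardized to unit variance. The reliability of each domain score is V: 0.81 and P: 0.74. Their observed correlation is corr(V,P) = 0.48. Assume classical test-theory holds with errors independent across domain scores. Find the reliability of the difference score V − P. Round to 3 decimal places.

0.567

Var(V−P) = 1 + 1 − 2·0.48 = 2 − 0.96 = 1.04.
Because errors are independent across components, Cov(Tᵢ,Tⱼ) = Cov(Xᵢ,Xⱼ); the off-diagonal part of the true-score variance is the same as above.
True-score variance = [0.81 + 0.74] − 0.96 = 1.55 − 0.96 = 0.59.
Reliability = 0.59 / 1.04 = 0.567.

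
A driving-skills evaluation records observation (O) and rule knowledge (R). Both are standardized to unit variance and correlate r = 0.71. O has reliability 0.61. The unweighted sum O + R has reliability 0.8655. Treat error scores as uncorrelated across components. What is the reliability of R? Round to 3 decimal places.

Var(O+R) = 2 + 2·0.71 = 3.420.
True-score variance = ρ_O + ρ_R + 2·0.71, so 0.8655 = (0.61 + ρ_R + 1.42) / 3.420.
ρ_R = 0.8655·3.420 − 0.61 − 1.42 = 0.930.

0.930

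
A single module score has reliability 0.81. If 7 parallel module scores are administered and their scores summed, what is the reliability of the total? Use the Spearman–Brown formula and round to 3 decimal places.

0.968

ρ_k = kρ / (1 + (k−1)ρ) = 7·0.81 / (1 + 6·0.81) = 5.670 / 5.860 = 0.968.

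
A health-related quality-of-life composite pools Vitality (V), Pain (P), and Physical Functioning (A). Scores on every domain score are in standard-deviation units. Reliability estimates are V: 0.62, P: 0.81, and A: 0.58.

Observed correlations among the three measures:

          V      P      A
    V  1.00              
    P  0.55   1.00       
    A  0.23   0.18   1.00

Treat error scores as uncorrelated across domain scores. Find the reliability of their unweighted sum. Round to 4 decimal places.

Var(V+P+A) = 3 + 2·[0.55 + 0.23 + 0.18] = 3 + 1.92 = 4.92.
Under uncorrelated errors the observed covariances equal the true-score covariances, so only the own-variance terms attenuate.
True-score variance = [0.62 + 0.81 + 0.58] + 1.92 = 2.01 + 1.92 = 3.93.
Reliability = 3.93 / 4.92 = 0.7988.

0.7988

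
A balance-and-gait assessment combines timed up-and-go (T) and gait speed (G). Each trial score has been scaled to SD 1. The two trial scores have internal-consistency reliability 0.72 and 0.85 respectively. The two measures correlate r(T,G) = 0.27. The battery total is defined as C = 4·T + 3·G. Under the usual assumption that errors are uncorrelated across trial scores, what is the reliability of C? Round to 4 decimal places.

0.8148

Var(C) = 4² + 3² + 2·[12·0.27] = 25 + 6.48 = 31.48.
Under uncorrelated errors the observed covariances equal the true-score covariances, so only the own-variance terms attenuate.
True-score variance = [4²·0.72 + 3²·0.85] + 6.48 = 19.17 + 6.48 = 25.65.
Reliability = 25.65 / 31.48 = 0.8148.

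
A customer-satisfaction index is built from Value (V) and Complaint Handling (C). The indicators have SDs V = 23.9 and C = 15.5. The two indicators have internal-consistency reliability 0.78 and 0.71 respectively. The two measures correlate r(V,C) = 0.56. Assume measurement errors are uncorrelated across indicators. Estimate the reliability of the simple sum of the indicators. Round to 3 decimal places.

Var(V+C) = 23.9² + 15.5² + 2·[23.9·15.5·0.56] = 811.46 + 414.904 = 1226.36.
With uncorrelated errors the cross-covariances are all true-score covariance, so they carry over unchanged; only the diagonal terms shrink to ρᵢσᵢ².
True-score variance = [23.9²·0.78 + 15.5²·0.71] + 414.904 = 616.121 + 414.904 = 1031.03.
Reliability = 1031.03 / 1226.36 = 0.841.

0.841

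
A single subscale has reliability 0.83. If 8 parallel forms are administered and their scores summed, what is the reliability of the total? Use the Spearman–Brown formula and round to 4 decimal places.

ρ_k = kρ / (1 + (k−1)ρ) = 8·0.83 / (1 + 7·0.83) = 6.640 / 6.810 = 0.9750.

0.9750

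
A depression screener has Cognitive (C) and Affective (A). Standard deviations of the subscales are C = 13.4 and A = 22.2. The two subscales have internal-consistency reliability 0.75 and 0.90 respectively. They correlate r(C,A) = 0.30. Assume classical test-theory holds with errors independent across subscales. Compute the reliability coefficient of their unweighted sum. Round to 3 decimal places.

0.889

Var(C+A) = 13.4² + 22.2² + 2·[13.4·22.2·0.30] = 672.4 + 178.488 = 850.888.
Under uncorrelated errors the observed covariances equal the true-score covariances, so only the own-variance terms attenuate.
True-score variance = [13.4²·0.75 + 22.2²·0.90] + 178.488 = 578.226 + 178.488 = 756.714.
Reliability = 756.714 / 850.888 = 0.889.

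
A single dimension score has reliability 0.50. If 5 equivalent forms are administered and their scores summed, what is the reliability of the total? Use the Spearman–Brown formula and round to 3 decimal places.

ρ_k = kρ / (1 + (k−1)ρ) = 5·0.50 / (1 + 4·0.50) = 2.500 / 3.000 = 0.833.

0.833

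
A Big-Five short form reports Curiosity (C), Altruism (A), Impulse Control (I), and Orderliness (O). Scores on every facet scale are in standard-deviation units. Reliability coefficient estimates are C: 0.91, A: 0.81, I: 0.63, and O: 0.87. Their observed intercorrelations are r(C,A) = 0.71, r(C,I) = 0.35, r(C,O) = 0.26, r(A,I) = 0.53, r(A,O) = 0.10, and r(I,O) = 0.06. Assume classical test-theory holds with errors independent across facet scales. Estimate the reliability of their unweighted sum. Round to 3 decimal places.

0.903

Var(C+A+I+O) = 4 + 2·[0.71 + 0.35 + 0.26 + 0.53 + 0.10 + 0.06] = 4 + 4.02 = 8.02.
Because errors are independent across components, Cov(Tᵢ,Tⱼ) = Cov(Xᵢ,Xⱼ); the off-diagonal part of the true-score variance is the same as above.
True-score variance = [0.91 + 0.81 + 0.63 + 0.87] + 4.02 = 3.22 + 4.02 = 7.24.
Reliability = 7.24 / 8.02 = 0.903.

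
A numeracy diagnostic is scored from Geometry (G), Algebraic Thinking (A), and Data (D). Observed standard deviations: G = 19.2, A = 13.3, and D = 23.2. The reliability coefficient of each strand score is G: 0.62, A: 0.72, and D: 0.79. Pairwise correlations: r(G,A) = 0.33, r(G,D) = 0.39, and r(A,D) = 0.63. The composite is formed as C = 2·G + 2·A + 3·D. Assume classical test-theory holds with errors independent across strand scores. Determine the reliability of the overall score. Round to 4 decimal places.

0.8535

Var(C) = 2²·19.2² + 2²·13.3² + 3²·23.2² + 2·[4·19.2·13.3·0.33 + 6·19.2·23.2·0.39 + 6·13.3·23.2·0.63] = 7026.28 + 5091.52 = 12117.8.
With uncorrelated errors the cross-covariances are all true-score covariance, so they carry over unchanged; only the diagonal terms shrink to ρᵢσᵢ².
True-score variance = [2²·19.2²·0.62 + 2²·13.3²·0.72 + 3²·23.2²·0.79] + 5091.52 = 5250.56 + 5091.52 = 10342.1.
Reliability = 10342.1 / 12117.8 = 0.8535.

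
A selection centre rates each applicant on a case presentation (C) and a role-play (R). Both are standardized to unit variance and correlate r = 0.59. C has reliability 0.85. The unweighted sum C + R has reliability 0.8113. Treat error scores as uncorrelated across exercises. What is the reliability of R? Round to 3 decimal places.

Var(C+R) = 2 + 2·0.59 = 3.180.
True-score variance = ρ_C + ρ_R + 2·0.59, so 0.8113 = (0.85 + ρ_R + 1.18) / 3.180.
ρ_R = 0.8113·3.180 − 0.85 − 1.18 = 0.550.

0.550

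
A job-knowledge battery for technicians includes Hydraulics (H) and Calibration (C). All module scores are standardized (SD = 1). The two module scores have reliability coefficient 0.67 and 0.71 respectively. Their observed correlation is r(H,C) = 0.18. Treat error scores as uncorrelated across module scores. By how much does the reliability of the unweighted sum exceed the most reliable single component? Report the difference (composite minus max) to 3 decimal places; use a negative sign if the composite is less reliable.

Var(sum) = 2 + 0.36 = 2.36; true-score variance = 1.38 + 0.36 = 1.74; composite reliability = 0.7373.
Max component reliability = 0.7100.
Difference = 0.7373 − 0.7100 = 0.027.

0.027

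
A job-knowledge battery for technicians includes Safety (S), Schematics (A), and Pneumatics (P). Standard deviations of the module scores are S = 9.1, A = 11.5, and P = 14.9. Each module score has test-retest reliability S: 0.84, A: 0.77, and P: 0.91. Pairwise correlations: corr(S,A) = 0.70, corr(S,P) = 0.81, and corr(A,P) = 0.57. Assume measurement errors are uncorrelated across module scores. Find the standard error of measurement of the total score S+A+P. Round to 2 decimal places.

7.98

Var(total) = 437.07 + 561.505 = 998.575.
True-score variance = 373.422 + 561.505 = 934.927, so reliability = 0.9363.
Error variance = 998.575 − 934.927 = 63.648; SEM = √63.648 = 7.98.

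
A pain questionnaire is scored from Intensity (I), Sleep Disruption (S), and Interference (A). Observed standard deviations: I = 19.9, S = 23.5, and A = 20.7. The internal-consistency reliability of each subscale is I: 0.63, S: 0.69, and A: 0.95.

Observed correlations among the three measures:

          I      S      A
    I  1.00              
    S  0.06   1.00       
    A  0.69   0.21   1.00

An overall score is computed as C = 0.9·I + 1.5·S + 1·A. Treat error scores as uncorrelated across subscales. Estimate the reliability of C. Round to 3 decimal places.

0.818

Var(C) = 0.9²·19.9² + 1.5²·23.5² + 20.7² + 2·[1.35·19.9·23.5·0.06 + 0.9·19.9·20.7·0.69 + 1.5·23.5·20.7·0.21] = 1991.82 + 893.84 = 2885.66.
With uncorrelated errors the cross-covariances are all true-score covariance, so they carry over unchanged; only the diagonal terms shrink to ρᵢσᵢ².
True-score variance = [0.9²·19.9²·0.63 + 1.5²·23.5²·0.69 + 20.7²·0.95] + 893.84 = 1466.52 + 893.84 = 2360.36.
Reliability = 2360.36 / 2885.66 = 0.818.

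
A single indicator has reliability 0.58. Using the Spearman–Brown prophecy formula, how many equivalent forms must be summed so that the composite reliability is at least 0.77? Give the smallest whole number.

3

k ≥ ρ*(1−ρ₁)/(ρ₁(1−ρ*)) = 0.77·0.42 / (0.58·0.23) = 2.424.
Smallest integer k = 3.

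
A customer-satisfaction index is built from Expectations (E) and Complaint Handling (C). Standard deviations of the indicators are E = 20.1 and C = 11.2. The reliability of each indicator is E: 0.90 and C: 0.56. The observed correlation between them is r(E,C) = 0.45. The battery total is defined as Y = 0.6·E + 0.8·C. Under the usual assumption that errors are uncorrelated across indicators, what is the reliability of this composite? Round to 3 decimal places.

0.846

Var(Y) = 0.6²·20.1² + 0.8²·11.2² + 2·[0.48·20.1·11.2·0.45] = 225.725 + 97.2518 = 322.977.
Because errors are independent across components, Cov(Tᵢ,Tⱼ) = Cov(Xᵢ,Xⱼ); the off-diagonal part of the true-score variance is the same as above.
True-score variance = [0.6²·20.1²·0.90 + 0.8²·11.2²·0.56] + 97.2518 = 175.857 + 97.2518 = 273.109.
Reliability = 273.109 / 322.977 = 0.846.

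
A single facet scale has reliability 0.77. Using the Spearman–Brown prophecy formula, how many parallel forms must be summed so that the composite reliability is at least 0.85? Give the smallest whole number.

k ≥ ρ*(1−ρ₁)/(ρ₁(1−ρ*)) = 0.85·0.23 / (0.77·0.15) = 1.693.
Smallest integer k = 2.

2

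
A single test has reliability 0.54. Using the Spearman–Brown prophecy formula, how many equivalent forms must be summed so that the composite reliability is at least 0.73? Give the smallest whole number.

3

k ≥ ρ*(1−ρ₁)/(ρ₁(1−ρ*)) = 0.73·0.46 / (0.54·0.27) = 2.303.
Smallest integer k = 3.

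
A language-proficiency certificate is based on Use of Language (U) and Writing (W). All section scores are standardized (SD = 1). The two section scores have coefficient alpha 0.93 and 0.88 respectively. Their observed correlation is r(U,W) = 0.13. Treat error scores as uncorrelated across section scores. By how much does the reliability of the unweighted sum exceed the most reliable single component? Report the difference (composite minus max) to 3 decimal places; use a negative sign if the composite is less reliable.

Var(sum) = 2 + 0.26 = 2.26; true-score variance = 1.81 + 0.26 = 2.07; composite reliability = 0.9159.
Max component reliability = 0.9300.
Difference = 0.9159 − 0.9300 = -0.014.

-0.014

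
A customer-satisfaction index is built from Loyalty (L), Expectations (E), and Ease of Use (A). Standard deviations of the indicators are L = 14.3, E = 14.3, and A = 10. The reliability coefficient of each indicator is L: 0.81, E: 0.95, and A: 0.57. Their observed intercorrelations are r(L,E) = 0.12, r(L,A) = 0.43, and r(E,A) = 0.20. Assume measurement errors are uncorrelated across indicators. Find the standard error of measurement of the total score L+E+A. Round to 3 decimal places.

9.596

Var(total) = 508.98 + 229.258 = 738.238.
True-score variance = 416.902 + 229.258 = 646.16, so reliability = 0.8753.
Error variance = 738.238 − 646.16 = 92.0776; SEM = √92.0776 = 9.596.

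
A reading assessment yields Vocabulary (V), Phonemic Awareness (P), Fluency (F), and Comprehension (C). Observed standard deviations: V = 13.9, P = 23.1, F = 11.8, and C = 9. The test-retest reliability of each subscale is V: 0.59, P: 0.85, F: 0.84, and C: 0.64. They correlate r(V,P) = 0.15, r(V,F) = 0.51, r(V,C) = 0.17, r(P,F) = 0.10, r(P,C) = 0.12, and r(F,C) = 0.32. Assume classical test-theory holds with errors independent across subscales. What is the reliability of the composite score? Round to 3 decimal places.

0.852

Var(V+P+F+C) = 13.9² + 23.1² + 11.8² + 9² + 2·[13.9·23.1·0.15 + 13.9·11.8·0.51 + 13.9·9·0.17 + 23.1·11.8·0.10 + 23.1·9·0.12 + 11.8·9·0.32] = 947.06 + 478.541 = 1425.6.
Under uncorrelated errors the observed covariances equal the true-score covariances, so only the own-variance terms attenuate.
True-score variance = [13.9²·0.59 + 23.1²·0.85 + 11.8²·0.84 + 9²·0.64] + 478.541 = 736.364 + 478.541 = 1214.91.
Reliability = 1214.91 / 1425.6 = 0.852.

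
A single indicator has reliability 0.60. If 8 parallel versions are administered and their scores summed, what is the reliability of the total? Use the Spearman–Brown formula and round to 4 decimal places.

ρ_k = kρ / (1 + (k−1)ρ) = 8·0.60 / (1 + 7·0.60) = 4.800 / 5.200 = 0.9231.

0.9231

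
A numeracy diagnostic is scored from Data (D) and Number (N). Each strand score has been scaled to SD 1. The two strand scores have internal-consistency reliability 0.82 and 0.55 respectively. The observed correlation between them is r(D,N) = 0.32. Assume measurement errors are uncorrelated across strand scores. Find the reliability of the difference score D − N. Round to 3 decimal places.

Var(D−N) = 1 + 1 − 2·0.32 = 2 − 0.64 = 1.36.
With uncorrelated errors the cross-covariances are all true-score covariance, so they carry over unchanged; only the diagonal terms shrink to ρᵢσᵢ².
True-score variance = [0.82 + 0.55] − 0.64 = 1.37 − 0.64 = 0.73.
Reliability = 0.73 / 1.36 = 0.537.

0.537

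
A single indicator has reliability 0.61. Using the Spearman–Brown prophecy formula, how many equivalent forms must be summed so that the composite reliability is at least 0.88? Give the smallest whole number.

k ≥ ρ*(1−ρ₁)/(ρ₁(1−ρ*)) = 0.88·0.39 / (0.61·0.12) = 4.689.
Smallest integer k = 5.

5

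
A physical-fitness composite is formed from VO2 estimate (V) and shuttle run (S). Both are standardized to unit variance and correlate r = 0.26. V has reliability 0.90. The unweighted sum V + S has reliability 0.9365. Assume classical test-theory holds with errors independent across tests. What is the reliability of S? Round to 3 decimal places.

0.940

Var(V+S) = 2 + 2·0.26 = 2.520.
True-score variance = ρ_V + ρ_S + 2·0.26, so 0.9365 = (0.90 + ρ_S + 0.52) / 2.520.
ρ_S = 0.9365·2.520 − 0.90 − 0.52 = 0.940.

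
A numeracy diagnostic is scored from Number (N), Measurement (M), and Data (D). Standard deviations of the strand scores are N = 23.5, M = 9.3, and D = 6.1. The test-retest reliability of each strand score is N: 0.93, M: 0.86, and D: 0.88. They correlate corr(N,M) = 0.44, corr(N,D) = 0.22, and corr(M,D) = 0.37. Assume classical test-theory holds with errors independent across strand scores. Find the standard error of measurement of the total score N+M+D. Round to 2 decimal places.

7.43

Var(total) = 675.95 + 297.378 = 973.328.
True-score variance = 620.719 + 297.378 = 918.097, so reliability = 0.9433.
Error variance = 973.328 − 918.097 = 55.2313; SEM = √55.2313 = 7.43.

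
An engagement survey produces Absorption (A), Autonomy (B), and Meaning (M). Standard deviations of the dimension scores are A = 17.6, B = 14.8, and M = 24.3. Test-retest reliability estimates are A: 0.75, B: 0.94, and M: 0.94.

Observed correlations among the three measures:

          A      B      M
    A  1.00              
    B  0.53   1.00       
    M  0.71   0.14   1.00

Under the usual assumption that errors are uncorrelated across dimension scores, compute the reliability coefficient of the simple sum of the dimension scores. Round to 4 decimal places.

0.9401

Var(A+B+M) = 17.6² + 14.8² + 24.3² + 2·[17.6·14.8·0.53 + 17.6·24.3·0.71 + 14.8·24.3·0.14] = 1119.29 + 984.114 = 2103.4.
Because errors are independent across components, Cov(Tᵢ,Tⱼ) = Cov(Xᵢ,Xⱼ); the off-diagonal part of the true-score variance is the same as above.
True-score variance = [17.6²·0.75 + 14.8²·0.94 + 24.3²·0.94] + 984.114 = 993.278 + 984.114 = 1977.39.
Reliability = 1977.39 / 2103.4 = 0.9401.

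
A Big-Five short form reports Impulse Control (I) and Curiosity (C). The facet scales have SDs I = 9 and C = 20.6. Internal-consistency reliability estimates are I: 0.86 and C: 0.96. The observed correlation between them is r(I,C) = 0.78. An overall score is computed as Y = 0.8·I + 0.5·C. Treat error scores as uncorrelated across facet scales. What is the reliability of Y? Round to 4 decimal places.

0.9580

Var(Y) = 0.8²·9² + 0.5²·20.6² + 2·[0.4·9·20.6·0.78] = 157.93 + 115.69 = 273.62.
With uncorrelated errors the cross-covariances are all true-score covariance, so they carry over unchanged; only the diagonal terms shrink to ρᵢσᵢ².
True-score variance = [0.8²·9²·0.86 + 0.5²·20.6²·0.96] + 115.69 = 146.429 + 115.69 = 262.118.
Reliability = 262.118 / 273.62 = 0.9580.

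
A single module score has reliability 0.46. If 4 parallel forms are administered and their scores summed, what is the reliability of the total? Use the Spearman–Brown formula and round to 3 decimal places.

ρ_k = kρ / (1 + (k−1)ρ) = 4·0.46 / (1 + 3·0.46) = 1.840 / 2.380 = 0.773.

0.773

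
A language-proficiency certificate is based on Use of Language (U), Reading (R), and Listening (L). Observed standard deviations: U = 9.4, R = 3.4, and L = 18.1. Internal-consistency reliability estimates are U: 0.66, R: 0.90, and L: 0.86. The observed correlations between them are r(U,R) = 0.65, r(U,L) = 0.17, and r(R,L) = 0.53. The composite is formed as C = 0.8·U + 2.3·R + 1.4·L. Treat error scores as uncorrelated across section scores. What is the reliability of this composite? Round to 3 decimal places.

Var(C) = 0.8²·9.4² + 2.3²·3.4² + 1.4²·18.1² + 2·[1.84·9.4·3.4·0.65 + 1.12·9.4·18.1·0.17 + 3.22·3.4·18.1·0.53] = 759.818 + 351.286 = 1111.1.
With uncorrelated errors the cross-covariances are all true-score covariance, so they carry over unchanged; only the diagonal terms shrink to ρᵢσᵢ².
True-score variance = [0.8²·9.4²·0.66 + 2.3²·3.4²·0.90 + 1.4²·18.1²·0.86] + 351.286 = 644.58 + 351.286 = 995.866.
Reliability = 995.866 / 1111.1 = 0.896.

0.896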